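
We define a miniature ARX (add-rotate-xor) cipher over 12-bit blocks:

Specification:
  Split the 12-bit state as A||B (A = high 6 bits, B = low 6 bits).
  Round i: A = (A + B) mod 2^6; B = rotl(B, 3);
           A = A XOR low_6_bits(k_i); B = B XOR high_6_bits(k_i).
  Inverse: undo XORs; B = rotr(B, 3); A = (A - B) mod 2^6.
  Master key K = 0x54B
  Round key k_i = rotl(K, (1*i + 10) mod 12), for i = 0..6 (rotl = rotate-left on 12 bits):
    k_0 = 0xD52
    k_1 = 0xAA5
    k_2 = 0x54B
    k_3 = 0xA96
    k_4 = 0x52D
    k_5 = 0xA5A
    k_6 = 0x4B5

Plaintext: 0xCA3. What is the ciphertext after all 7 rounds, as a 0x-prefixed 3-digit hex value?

s_0 = plaintext = 0xCA3
s_1 = Round(s_0, k_0) = 0x1E9
s_2 = Round(s_1, k_1) = 0x567
s_3 = Round(s_2, k_2) = 0xDE9
s_4 = Round(s_3, k_3) = 0xDA7
s_5 = Round(s_4, k_4) = 0xC28
s_6 = Round(s_5, k_5) = 0x0AC
s_7 = Round(s_6, k_6) = 0x6F7

0x6F7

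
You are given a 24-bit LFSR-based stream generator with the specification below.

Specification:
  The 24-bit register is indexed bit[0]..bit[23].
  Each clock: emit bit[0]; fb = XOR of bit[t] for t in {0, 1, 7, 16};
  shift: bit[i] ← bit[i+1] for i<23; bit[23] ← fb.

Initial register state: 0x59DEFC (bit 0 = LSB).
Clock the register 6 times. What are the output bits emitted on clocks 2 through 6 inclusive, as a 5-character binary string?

reg_0 = 0x59DEFC
clock 1: out=0, reg = 0x2CEF7E
clock 2: out=0, reg = 0x9677BF
clock 3: out=1, reg = 0xCB3BDF
clock 4: out=1, reg = 0x659DEF
clock 5: out=1, reg = 0x32CEF7
clock 6: out=1, reg = 0x99677B

01111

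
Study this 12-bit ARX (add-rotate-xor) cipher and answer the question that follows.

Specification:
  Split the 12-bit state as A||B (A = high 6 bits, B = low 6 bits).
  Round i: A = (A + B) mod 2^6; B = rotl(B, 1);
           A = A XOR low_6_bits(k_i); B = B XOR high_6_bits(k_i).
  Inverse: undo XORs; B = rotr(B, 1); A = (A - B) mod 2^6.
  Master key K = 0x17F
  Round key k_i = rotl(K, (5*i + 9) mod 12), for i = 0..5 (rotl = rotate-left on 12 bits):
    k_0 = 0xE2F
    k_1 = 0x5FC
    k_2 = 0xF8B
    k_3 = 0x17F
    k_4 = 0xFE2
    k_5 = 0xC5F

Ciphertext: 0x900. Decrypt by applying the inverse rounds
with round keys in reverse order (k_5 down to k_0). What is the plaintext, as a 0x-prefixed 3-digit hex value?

s_0 = ciphertext = 0x900
s_1 = InvRound(s_0, k_5) = 0x0F8
s_2 = InvRound(s_1, k_4) = 0xFA3
s_3 = InvRound(s_2, k_3) = 0xB93
s_4 = InvRound(s_3, k_2) = 0xBF6
s_5 = InvRound(s_4, k_1) = 0x8F0
s_6 = InvRound(s_5, k_0) = 0x204

0x204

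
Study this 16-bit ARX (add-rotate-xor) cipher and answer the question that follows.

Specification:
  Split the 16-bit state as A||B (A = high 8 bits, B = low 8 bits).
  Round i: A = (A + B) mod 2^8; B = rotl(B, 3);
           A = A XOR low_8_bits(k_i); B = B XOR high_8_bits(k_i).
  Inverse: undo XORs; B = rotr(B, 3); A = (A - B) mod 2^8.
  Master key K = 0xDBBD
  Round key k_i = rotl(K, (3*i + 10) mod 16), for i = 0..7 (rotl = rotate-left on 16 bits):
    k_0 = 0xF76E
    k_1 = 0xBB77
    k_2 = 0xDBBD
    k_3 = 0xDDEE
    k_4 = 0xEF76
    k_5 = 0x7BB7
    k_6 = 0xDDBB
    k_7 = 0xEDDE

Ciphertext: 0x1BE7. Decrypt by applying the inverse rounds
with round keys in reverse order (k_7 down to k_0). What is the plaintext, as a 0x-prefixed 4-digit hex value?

s_0 = ciphertext = 0x1BE7
s_1 = InvRound(s_0, k_7) = 0x8441
s_2 = InvRound(s_1, k_6) = 0xAC93
s_3 = InvRound(s_2, k_5) = 0xFE1D
s_4 = InvRound(s_3, k_4) = 0x2A5E
s_5 = InvRound(s_4, k_3) = 0x5470
s_6 = InvRound(s_5, k_2) = 0x7475
s_7 = InvRound(s_6, k_1) = 0x2AD9
s_8 = InvRound(s_7, k_0) = 0x7FC5

0x7FC5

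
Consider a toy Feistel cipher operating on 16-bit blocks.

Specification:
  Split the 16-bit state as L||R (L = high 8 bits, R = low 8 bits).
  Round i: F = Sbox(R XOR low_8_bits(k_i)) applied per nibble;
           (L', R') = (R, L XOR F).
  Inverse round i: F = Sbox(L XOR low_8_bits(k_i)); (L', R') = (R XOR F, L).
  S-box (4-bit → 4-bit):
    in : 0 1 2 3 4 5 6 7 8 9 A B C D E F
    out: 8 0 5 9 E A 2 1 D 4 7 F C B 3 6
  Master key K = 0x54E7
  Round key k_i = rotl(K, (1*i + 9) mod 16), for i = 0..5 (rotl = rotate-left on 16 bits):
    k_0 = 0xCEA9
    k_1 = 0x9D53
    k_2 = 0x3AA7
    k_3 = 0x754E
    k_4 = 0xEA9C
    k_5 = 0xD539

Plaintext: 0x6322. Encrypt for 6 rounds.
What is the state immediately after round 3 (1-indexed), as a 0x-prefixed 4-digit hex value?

0x1445

s_0 = plaintext = 0x6322
s_1 = Round(s_0, k_0) = 0x22BC
s_2 = Round(s_1, k_1) = 0xBC14
s_3 = Round(s_2, k_2) = 0x1445
s_4 = Round(s_3, k_3) = 0x459B
s_5 = Round(s_4, k_4) = 0x9BC4
s_6 = Round(s_5, k_5) = 0xC4F0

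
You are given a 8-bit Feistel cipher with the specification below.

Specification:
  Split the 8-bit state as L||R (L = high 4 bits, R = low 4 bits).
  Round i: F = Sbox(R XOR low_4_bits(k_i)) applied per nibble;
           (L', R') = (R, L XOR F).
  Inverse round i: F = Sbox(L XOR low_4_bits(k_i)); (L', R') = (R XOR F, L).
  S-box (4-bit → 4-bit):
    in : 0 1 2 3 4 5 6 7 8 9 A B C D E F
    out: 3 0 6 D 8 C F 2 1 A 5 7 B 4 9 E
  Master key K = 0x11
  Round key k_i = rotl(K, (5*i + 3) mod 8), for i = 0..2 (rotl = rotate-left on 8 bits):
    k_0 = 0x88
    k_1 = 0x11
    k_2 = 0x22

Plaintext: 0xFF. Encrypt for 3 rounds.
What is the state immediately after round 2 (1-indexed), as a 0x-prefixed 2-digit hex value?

s_0 = plaintext = 0xFF
s_1 = Round(s_0, k_0) = 0xFD
s_2 = Round(s_1, k_1) = 0xD4
s_3 = Round(s_2, k_2) = 0x42

0xD4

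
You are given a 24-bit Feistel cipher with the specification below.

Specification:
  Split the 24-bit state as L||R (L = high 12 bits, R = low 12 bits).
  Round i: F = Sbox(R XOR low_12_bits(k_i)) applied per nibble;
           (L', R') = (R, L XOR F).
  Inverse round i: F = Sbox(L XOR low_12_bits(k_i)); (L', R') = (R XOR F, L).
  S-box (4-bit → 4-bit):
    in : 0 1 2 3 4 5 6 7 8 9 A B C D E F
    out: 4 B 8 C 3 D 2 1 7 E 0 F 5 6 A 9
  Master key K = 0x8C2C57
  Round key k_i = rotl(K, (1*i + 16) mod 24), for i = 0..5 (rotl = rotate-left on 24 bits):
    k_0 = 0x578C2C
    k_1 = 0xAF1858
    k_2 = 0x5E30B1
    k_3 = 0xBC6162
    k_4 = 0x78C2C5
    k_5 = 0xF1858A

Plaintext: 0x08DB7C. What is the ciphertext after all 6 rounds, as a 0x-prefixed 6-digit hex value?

s_0 = plaintext = 0x08DB7C
s_1 = Round(s_0, k_0) = 0xB7C159
s_2 = Round(s_1, k_1) = 0x159537
s_3 = Round(s_2, k_2) = 0x537C2B
s_4 = Round(s_3, k_3) = 0xC2B309
s_5 = Round(s_4, k_4) = 0x30977E
s_6 = Round(s_5, k_5) = 0x77EB9A

0x77EB9A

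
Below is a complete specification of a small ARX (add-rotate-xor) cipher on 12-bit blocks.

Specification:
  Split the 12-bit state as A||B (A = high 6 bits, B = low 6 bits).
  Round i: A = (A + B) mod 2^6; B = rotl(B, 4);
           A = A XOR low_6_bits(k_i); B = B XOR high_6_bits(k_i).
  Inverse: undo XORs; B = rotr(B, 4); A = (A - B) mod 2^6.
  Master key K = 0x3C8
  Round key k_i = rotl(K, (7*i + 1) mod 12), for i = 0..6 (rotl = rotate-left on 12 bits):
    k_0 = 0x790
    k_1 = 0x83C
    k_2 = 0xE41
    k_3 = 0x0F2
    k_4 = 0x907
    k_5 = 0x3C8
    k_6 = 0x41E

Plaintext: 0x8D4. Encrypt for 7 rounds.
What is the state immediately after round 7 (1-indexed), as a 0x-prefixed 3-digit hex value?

s_0 = plaintext = 0x8D4
s_1 = Round(s_0, k_0) = 0x9DB
s_2 = Round(s_1, k_1) = 0xF96
s_3 = Round(s_2, k_2) = 0x55C
s_4 = Round(s_3, k_3) = 0x0C4
s_5 = Round(s_4, k_4) = 0x025
s_6 = Round(s_5, k_5) = 0xB56
s_7 = Round(s_6, k_6) = 0x775

0x775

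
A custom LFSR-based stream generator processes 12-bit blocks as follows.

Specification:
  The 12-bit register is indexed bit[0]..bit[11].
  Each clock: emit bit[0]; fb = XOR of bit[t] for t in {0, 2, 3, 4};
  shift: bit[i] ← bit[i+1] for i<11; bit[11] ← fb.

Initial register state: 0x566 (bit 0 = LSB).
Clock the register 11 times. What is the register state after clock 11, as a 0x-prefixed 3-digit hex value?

0xF8A

reg_0 = 0x566
clock 1: out=0, reg = 0xAB3
clock 2: out=1, reg = 0x559
clock 3: out=1, reg = 0xAAC
clock 4: out=0, reg = 0x556
clock 5: out=0, reg = 0x2AB
clock 6: out=1, reg = 0x155
clock 7: out=1, reg = 0x8AA
clock 8: out=0, reg = 0xC55
clock 9: out=1, reg = 0xE2A
clock 10: out=0, reg = 0xF15
clock 11: out=1, reg = 0xF8A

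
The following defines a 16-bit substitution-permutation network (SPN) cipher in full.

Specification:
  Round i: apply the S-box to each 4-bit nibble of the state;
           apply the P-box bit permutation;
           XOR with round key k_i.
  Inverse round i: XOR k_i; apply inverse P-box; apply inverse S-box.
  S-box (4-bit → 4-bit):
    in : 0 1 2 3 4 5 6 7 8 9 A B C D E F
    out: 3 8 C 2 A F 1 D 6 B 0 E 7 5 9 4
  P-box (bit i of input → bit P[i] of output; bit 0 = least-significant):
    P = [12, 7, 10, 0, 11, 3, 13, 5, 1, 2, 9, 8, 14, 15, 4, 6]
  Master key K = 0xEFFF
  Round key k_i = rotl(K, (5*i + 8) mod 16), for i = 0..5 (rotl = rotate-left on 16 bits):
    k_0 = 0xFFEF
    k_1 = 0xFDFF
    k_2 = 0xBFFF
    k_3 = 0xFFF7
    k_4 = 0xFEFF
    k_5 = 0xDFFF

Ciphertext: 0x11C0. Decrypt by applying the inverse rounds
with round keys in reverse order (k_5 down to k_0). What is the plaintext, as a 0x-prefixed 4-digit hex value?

0x5576

s_0 = ciphertext = 0x11C0
s_1 = InvRound(s_0, k_5) = 0xCC92
s_2 = InvRound(s_1, k_4) = 0x18BE
s_3 = InvRound(s_2, k_3) = 0x9282
s_4 = InvRound(s_3, k_2) = 0x2452
s_5 = InvRound(s_4, k_1) = 0x0499
s_6 = InvRound(s_5, k_0) = 0x5576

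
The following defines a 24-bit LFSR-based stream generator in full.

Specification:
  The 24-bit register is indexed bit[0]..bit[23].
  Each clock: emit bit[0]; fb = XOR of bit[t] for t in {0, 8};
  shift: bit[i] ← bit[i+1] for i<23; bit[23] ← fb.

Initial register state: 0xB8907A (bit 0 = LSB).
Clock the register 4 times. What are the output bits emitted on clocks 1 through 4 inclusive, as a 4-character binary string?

0101

reg_0 = 0xB8907A
clock 1: out=0, reg = 0x5C483D
clock 2: out=1, reg = 0xAE241E
clock 3: out=0, reg = 0x57120F
clock 4: out=1, reg = 0xAB8907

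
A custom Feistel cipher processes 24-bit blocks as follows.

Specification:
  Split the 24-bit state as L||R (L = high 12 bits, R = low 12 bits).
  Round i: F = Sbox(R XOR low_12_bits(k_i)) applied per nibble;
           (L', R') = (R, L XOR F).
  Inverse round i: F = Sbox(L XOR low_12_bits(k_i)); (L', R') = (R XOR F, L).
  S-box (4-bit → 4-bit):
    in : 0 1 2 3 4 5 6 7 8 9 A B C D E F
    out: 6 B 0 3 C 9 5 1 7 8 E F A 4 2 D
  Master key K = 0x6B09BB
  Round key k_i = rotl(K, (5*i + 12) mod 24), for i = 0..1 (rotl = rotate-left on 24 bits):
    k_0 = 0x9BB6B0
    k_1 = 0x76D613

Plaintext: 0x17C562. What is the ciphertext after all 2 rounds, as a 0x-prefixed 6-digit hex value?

0x23C96F

s_0 = plaintext = 0x17C562
s_1 = Round(s_0, k_0) = 0x56223C
s_2 = Round(s_1, k_1) = 0x23C96F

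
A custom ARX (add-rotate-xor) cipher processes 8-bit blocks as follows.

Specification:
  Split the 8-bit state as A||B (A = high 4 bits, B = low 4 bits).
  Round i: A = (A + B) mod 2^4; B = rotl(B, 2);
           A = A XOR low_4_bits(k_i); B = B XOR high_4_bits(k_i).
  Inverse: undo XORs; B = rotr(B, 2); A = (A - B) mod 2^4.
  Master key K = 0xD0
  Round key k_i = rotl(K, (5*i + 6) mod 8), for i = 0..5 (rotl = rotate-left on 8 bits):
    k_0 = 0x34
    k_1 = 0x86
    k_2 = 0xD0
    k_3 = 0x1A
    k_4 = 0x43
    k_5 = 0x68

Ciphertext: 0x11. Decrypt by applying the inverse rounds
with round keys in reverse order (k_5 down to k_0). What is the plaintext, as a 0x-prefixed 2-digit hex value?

s_0 = ciphertext = 0x11
s_1 = InvRound(s_0, k_5) = 0xCD
s_2 = InvRound(s_1, k_4) = 0x96
s_3 = InvRound(s_2, k_3) = 0x6D
s_4 = InvRound(s_3, k_2) = 0x60
s_5 = InvRound(s_4, k_1) = 0xE2
s_6 = InvRound(s_5, k_0) = 0x64

0x64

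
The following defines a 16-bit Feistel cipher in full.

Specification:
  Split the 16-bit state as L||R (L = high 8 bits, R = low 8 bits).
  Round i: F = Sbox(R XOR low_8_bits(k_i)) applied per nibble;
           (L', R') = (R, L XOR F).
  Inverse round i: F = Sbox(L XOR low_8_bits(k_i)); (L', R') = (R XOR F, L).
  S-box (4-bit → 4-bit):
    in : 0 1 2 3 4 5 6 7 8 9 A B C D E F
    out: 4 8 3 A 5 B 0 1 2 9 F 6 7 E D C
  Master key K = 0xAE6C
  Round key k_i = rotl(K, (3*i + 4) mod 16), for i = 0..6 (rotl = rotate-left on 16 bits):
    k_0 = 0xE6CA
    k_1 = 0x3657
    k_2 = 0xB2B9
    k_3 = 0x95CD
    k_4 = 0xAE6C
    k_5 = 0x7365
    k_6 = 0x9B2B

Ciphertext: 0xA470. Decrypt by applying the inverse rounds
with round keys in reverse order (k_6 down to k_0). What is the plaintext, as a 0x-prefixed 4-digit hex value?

s_0 = ciphertext = 0xA470
s_1 = InvRound(s_0, k_6) = 0x5CA4
s_2 = InvRound(s_1, k_5) = 0x0D5C
s_3 = InvRound(s_2, k_4) = 0x540D
s_4 = InvRound(s_3, k_3) = 0x9454
s_5 = InvRound(s_4, k_2) = 0x6A94
s_6 = InvRound(s_5, k_1) = 0x3A6A
s_7 = InvRound(s_6, k_0) = 0xAE3A

0xAE3A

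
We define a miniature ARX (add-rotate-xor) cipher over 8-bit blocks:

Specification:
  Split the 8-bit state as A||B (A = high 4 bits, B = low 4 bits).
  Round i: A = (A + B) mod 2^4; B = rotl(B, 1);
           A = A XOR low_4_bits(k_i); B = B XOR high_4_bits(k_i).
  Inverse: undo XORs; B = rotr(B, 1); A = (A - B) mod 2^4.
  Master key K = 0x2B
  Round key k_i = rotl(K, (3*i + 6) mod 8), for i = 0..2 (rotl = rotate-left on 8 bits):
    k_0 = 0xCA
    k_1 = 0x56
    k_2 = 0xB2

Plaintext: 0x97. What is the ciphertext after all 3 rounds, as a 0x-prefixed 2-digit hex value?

s_0 = plaintext = 0x97
s_1 = Round(s_0, k_0) = 0xA2
s_2 = Round(s_1, k_1) = 0xA1
s_3 = Round(s_2, k_2) = 0x99

0x99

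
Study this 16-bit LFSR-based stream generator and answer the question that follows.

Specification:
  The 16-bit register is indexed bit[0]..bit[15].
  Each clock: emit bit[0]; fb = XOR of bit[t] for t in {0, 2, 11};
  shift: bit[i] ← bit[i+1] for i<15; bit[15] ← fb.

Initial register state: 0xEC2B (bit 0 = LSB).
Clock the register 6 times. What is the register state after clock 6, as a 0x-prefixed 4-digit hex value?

0xF3B0

reg_0 = 0xEC2B
clock 1: out=1, reg = 0x7615
clock 2: out=1, reg = 0x3B0A
clock 3: out=0, reg = 0x9D85
clock 4: out=1, reg = 0xCEC2
clock 5: out=0, reg = 0xE761
clock 6: out=1, reg = 0xF3B0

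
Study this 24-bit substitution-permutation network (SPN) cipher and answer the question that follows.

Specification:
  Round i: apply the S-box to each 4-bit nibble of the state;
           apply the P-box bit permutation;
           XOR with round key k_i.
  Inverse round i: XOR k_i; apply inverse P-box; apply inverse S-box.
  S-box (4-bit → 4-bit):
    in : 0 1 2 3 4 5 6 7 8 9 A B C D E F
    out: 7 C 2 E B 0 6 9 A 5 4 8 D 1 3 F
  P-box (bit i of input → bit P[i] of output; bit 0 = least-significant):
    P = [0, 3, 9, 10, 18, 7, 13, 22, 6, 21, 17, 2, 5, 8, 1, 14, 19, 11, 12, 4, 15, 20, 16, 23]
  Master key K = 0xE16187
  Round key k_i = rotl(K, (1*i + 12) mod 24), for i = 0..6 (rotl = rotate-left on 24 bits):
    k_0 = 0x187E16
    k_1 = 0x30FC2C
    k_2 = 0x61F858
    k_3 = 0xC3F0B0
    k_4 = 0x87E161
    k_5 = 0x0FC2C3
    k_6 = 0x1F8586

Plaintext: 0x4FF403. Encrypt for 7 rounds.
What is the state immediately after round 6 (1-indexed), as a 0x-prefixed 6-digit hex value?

s_0 = plaintext = 0x4FF403
s_1 = Round(s_0, k_0) = 0xA481E8
s_2 = Round(s_1, k_1) = 0x3FB1B0
s_3 = Round(s_2, k_2) = 0xBAA245
s_4 = Round(s_3, k_3) = 0x27E032
s_5 = Round(s_4, k_4) = 0xFDC099
s_6 = Round(s_5, k_5) = 0xB020A0
s_7 = Round(s_6, k_6) = 0xB5BECF

0xB020A0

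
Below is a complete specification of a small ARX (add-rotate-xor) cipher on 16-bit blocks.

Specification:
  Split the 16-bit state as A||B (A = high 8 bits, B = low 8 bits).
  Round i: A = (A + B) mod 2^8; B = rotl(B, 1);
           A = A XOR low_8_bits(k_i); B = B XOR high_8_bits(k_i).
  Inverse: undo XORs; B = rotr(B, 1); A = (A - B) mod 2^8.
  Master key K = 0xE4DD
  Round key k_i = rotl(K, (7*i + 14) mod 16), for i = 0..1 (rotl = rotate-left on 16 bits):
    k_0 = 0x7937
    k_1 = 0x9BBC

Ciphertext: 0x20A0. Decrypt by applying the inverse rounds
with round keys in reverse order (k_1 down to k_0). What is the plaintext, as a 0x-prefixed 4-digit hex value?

s_0 = ciphertext = 0x20A0
s_1 = InvRound(s_0, k_1) = 0xFF9D
s_2 = InvRound(s_1, k_0) = 0x5672

0x5672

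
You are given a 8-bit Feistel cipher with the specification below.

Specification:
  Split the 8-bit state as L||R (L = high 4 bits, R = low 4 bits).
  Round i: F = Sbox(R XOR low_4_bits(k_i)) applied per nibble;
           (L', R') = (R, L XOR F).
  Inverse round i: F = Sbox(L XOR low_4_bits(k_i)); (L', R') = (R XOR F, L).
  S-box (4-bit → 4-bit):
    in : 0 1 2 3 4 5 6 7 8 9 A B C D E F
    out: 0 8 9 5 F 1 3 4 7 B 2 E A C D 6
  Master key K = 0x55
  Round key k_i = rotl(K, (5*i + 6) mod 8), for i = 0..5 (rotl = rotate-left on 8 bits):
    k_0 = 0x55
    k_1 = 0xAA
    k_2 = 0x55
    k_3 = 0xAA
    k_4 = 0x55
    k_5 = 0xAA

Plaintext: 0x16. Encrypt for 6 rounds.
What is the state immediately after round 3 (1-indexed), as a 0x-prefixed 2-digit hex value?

0xB9

s_0 = plaintext = 0x16
s_1 = Round(s_0, k_0) = 0x64
s_2 = Round(s_1, k_1) = 0x4B
s_3 = Round(s_2, k_2) = 0xB9
s_4 = Round(s_3, k_3) = 0x9E
s_5 = Round(s_4, k_4) = 0xE7
s_6 = Round(s_5, k_5) = 0x72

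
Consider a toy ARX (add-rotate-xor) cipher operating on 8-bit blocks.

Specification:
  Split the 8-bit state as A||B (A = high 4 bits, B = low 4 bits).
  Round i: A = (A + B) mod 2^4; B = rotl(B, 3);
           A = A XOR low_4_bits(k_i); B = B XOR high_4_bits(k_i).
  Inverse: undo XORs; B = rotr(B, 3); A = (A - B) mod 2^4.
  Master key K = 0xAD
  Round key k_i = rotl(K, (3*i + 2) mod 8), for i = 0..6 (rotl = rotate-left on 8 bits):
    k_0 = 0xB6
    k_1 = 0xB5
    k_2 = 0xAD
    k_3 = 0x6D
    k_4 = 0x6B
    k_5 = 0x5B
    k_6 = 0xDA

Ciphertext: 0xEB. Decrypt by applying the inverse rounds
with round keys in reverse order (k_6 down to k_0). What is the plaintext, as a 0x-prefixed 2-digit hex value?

s_0 = ciphertext = 0xEB
s_1 = InvRound(s_0, k_6) = 0x8C
s_2 = InvRound(s_1, k_5) = 0x03
s_3 = InvRound(s_2, k_4) = 0x1A
s_4 = InvRound(s_3, k_3) = 0x39
s_5 = InvRound(s_4, k_2) = 0x86
s_6 = InvRound(s_5, k_1) = 0x2B
s_7 = InvRound(s_6, k_0) = 0x40

0x40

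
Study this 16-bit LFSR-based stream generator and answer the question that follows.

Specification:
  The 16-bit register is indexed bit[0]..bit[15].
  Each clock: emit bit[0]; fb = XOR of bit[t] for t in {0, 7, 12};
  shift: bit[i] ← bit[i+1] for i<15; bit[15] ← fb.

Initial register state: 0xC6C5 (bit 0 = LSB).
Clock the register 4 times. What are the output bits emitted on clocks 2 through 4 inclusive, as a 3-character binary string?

010

reg_0 = 0xC6C5
clock 1: out=1, reg = 0x6362
clock 2: out=0, reg = 0x31B1
clock 3: out=1, reg = 0x98D8
clock 4: out=0, reg = 0x4C6C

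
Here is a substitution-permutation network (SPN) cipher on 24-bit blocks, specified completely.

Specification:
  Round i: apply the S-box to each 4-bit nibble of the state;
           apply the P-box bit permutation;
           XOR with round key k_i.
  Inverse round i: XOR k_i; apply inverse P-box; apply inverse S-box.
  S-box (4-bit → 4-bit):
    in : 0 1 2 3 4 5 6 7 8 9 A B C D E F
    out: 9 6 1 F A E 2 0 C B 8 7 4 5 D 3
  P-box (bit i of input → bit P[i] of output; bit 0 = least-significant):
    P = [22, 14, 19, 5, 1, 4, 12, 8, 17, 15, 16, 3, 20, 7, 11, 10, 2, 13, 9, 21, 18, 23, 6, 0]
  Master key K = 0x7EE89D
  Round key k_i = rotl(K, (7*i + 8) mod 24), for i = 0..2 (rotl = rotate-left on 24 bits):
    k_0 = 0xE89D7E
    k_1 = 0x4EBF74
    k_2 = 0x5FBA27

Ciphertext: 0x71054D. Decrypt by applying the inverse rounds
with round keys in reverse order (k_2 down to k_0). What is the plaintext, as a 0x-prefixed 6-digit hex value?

s_0 = ciphertext = 0x71054D
s_1 = InvRound(s_0, k_2) = 0xD589E8
s_2 = InvRound(s_1, k_1) = 0x6B9E1C
s_3 = InvRound(s_2, k_0) = 0x1C7D0A

0x1C7D0A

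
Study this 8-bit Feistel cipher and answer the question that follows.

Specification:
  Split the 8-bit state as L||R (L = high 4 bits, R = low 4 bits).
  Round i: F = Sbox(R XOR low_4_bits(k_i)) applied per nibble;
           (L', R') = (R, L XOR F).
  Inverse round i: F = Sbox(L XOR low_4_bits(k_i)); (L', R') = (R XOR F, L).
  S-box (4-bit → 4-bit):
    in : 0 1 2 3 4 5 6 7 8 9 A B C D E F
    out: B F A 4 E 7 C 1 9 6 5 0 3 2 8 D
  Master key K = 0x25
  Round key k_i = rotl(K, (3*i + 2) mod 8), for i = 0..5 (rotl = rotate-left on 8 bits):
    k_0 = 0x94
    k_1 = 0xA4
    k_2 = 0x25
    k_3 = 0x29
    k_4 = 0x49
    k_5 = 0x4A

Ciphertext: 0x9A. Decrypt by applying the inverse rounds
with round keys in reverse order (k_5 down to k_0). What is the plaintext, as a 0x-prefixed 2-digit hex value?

0xBB

s_0 = ciphertext = 0x9A
s_1 = InvRound(s_0, k_5) = 0xE9
s_2 = InvRound(s_1, k_4) = 0x8E
s_3 = InvRound(s_2, k_3) = 0x18
s_4 = InvRound(s_3, k_2) = 0x61
s_5 = InvRound(s_4, k_1) = 0xB6
s_6 = InvRound(s_5, k_0) = 0xBB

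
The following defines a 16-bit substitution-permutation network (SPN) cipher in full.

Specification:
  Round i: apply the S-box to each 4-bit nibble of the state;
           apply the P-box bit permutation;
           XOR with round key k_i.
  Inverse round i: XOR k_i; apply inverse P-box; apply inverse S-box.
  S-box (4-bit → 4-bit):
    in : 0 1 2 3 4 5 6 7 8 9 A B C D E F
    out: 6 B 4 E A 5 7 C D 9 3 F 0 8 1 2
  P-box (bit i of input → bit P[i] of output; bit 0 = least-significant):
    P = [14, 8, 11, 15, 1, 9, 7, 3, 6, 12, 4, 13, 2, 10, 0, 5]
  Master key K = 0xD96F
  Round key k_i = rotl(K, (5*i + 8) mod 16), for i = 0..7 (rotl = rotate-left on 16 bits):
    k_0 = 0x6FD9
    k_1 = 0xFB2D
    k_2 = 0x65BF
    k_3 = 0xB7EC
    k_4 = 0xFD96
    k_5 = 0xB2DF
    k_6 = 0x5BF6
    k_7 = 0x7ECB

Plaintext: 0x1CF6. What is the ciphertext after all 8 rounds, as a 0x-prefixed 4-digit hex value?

s_0 = plaintext = 0x1CF6
s_1 = Round(s_0, k_0) = 0x20FD
s_2 = Round(s_1, k_1) = 0x693C
s_3 = Round(s_2, k_2) = 0x4372
s_4 = Round(s_3, k_3) = 0x8B54
s_5 = Round(s_4, k_4) = 0x4C61
s_6 = Round(s_5, k_5) = 0x757D
s_7 = Round(s_6, k_6) = 0xDB0F
s_8 = Round(s_7, k_7) = 0x4D3B

0x4D3B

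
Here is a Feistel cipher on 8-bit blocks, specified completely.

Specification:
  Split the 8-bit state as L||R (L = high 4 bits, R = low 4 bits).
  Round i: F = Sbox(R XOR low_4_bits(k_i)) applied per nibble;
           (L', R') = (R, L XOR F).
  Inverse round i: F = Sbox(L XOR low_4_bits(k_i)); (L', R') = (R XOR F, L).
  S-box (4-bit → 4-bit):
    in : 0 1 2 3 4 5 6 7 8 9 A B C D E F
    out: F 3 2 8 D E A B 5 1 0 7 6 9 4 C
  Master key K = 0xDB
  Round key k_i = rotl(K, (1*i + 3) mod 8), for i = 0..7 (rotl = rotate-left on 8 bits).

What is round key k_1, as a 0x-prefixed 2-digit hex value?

0xBD

K = 0xDB
k_0 = rotl(K, (1*0+3) mod 8) = rotl(K, 3) = 0xDE
k_1 = rotl(K, (1*1+3) mod 8) = rotl(K, 4) = 0xBD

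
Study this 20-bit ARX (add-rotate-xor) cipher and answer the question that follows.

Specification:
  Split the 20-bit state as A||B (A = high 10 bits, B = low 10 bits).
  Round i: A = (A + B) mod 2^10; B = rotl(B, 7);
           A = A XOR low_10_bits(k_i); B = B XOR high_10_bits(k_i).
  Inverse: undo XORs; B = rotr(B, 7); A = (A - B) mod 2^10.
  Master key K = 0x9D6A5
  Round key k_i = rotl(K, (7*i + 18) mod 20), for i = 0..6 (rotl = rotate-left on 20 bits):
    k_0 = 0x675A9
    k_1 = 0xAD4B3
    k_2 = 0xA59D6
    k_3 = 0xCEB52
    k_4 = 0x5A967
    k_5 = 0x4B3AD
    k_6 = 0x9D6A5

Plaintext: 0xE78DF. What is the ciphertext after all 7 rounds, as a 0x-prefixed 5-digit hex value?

0x7788A

s_0 = plaintext = 0xE78DF
s_1 = Round(s_0, k_0) = 0x75206
s_2 = Round(s_1, k_1) = 0xDA5F5
s_3 = Round(s_2, k_2) = 0x22028
s_4 = Round(s_3, k_3) = 0xF8B3F
s_5 = Round(s_4, k_4) = 0x91A8D
s_6 = Round(s_5, k_5) = 0xDFBFD
s_7 = Round(s_6, k_6) = 0x7788A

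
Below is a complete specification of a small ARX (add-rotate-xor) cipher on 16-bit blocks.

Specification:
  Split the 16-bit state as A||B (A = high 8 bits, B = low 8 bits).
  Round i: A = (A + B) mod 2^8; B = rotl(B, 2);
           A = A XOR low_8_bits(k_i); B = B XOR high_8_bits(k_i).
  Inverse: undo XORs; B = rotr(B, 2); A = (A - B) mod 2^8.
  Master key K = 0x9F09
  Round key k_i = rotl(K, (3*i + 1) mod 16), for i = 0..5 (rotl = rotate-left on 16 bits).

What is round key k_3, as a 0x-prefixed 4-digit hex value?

K = 0x9F09
k_0 = rotl(K, (3*0+1) mod 16) = rotl(K, 1) = 0x3E13
k_1 = rotl(K, (3*1+1) mod 16) = rotl(K, 4) = 0xF099
k_2 = rotl(K, (3*2+1) mod 16) = rotl(K, 7) = 0x84CF
k_3 = rotl(K, (3*3+1) mod 16) = rotl(K, 10) = 0x267C

0x267C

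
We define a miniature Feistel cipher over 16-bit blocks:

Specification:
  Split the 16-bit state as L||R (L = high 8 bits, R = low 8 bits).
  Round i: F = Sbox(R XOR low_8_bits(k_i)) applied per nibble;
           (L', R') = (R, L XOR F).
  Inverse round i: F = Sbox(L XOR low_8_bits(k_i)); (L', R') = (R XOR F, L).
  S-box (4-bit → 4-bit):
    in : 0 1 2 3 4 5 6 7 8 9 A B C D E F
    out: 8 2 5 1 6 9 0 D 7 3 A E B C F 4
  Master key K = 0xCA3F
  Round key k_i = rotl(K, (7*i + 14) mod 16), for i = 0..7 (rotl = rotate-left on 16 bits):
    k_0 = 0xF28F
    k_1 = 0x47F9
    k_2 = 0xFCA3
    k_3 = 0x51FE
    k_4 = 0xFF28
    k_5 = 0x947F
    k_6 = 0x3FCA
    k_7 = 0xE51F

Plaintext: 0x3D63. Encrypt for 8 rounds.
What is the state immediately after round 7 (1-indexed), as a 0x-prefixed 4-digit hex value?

0xA52C

s_0 = plaintext = 0x3D63
s_1 = Round(s_0, k_0) = 0x63C6
s_2 = Round(s_1, k_1) = 0xC677
s_3 = Round(s_2, k_2) = 0x7700
s_4 = Round(s_3, k_3) = 0x0038
s_5 = Round(s_4, k_4) = 0x3828
s_6 = Round(s_5, k_5) = 0x28A5
s_7 = Round(s_6, k_6) = 0xA52C
s_8 = Round(s_7, k_7) = 0x2CB4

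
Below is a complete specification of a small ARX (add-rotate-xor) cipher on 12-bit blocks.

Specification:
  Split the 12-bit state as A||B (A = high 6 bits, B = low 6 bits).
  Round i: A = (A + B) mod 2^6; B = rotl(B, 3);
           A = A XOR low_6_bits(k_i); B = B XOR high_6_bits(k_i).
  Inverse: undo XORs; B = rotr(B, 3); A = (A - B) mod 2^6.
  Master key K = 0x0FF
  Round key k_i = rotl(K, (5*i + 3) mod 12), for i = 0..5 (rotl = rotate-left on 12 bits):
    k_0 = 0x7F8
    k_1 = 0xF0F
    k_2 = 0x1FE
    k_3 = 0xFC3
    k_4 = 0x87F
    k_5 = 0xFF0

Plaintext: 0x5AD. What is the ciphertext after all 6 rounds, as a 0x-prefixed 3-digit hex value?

s_0 = plaintext = 0x5AD
s_1 = Round(s_0, k_0) = 0xEF2
s_2 = Round(s_1, k_1) = 0x8AA
s_3 = Round(s_2, k_2) = 0xC92
s_4 = Round(s_3, k_3) = 0x1ED
s_5 = Round(s_4, k_4) = 0x2CC
s_6 = Round(s_5, k_5) = 0x9DE

0x9DE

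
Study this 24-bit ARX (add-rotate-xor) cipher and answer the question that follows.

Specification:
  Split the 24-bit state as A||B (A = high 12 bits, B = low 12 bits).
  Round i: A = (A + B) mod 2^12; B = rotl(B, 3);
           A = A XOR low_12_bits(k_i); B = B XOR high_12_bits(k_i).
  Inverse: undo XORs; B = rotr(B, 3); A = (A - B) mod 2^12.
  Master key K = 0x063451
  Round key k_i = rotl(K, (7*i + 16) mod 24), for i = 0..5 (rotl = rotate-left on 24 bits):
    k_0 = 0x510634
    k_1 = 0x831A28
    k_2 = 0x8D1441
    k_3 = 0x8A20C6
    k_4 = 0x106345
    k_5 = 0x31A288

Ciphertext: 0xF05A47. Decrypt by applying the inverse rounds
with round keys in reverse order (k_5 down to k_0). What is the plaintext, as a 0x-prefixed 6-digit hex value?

0x62B9A9

s_0 = ciphertext = 0xF05A47
s_1 = InvRound(s_0, k_5) = 0x262B2B
s_2 = InvRound(s_1, k_4) = 0x5E2B45
s_3 = InvRound(s_2, k_3) = 0x6A8E7C
s_4 = InvRound(s_3, k_2) = 0x814AD5
s_5 = InvRound(s_4, k_1) = 0x9E085C
s_6 = InvRound(s_5, k_0) = 0x62B9A9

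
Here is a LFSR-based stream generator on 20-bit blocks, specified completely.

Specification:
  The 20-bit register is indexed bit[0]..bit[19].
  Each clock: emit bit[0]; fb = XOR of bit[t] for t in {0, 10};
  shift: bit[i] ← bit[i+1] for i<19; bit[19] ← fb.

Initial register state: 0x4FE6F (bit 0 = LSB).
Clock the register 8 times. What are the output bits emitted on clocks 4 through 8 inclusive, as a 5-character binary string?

10110

reg_0 = 0x4FE6F
clock 1: out=1, reg = 0x27F37
clock 2: out=1, reg = 0x13F9B
clock 3: out=1, reg = 0x09FCD
clock 4: out=1, reg = 0x04FE6
clock 5: out=0, reg = 0x827F3
clock 6: out=1, reg = 0x413F9
clock 7: out=1, reg = 0xA09FC
clock 8: out=0, reg = 0x504FE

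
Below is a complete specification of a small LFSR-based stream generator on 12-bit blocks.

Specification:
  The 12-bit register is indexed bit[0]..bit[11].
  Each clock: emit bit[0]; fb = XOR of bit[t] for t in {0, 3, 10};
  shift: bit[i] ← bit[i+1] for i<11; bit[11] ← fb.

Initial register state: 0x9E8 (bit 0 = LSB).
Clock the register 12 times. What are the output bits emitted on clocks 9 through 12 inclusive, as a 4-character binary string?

1001

reg_0 = 0x9E8
clock 1: out=0, reg = 0xCF4
clock 2: out=0, reg = 0xE7A
clock 3: out=0, reg = 0x73D
clock 4: out=1, reg = 0xB9E
clock 5: out=0, reg = 0xDCF
clock 6: out=1, reg = 0xEE7
clock 7: out=1, reg = 0x773
clock 8: out=1, reg = 0x3B9
clock 9: out=1, reg = 0x1DC
clock 10: out=0, reg = 0x8EE
clock 11: out=0, reg = 0xC77
clock 12: out=1, reg = 0x63B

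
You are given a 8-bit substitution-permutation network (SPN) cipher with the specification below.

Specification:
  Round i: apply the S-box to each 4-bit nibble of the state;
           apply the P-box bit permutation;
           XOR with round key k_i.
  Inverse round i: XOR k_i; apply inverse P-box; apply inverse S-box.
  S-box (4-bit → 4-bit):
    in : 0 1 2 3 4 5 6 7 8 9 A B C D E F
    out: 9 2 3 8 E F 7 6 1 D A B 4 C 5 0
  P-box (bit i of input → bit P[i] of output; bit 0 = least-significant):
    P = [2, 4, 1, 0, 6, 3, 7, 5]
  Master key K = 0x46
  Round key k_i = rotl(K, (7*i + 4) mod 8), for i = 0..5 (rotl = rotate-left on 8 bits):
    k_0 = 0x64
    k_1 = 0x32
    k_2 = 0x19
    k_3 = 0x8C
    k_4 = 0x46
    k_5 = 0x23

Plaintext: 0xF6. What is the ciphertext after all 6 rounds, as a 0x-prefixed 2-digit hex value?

s_0 = plaintext = 0xF6
s_1 = Round(s_0, k_0) = 0x72
s_2 = Round(s_1, k_1) = 0xAE
s_3 = Round(s_2, k_2) = 0x37
s_4 = Round(s_3, k_3) = 0xBE
s_5 = Round(s_4, k_4) = 0x28
s_6 = Round(s_5, k_5) = 0x6F

0x6F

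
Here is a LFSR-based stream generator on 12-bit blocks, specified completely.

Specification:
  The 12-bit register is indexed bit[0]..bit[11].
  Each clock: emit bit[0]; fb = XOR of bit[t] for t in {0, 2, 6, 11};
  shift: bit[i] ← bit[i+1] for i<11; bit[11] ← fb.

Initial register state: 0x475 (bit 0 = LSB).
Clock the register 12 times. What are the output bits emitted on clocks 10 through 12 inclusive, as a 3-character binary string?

reg_0 = 0x475
clock 1: out=1, reg = 0xA3A
clock 2: out=0, reg = 0xD1D
clock 3: out=1, reg = 0xE8E
clock 4: out=0, reg = 0x747
clock 5: out=1, reg = 0xBA3
clock 6: out=1, reg = 0x5D1
clock 7: out=1, reg = 0x2E8
clock 8: out=0, reg = 0x974
clock 9: out=0, reg = 0xCBA
clock 10: out=0, reg = 0xE5D
clock 11: out=1, reg = 0x72E
clock 12: out=0, reg = 0xB97

010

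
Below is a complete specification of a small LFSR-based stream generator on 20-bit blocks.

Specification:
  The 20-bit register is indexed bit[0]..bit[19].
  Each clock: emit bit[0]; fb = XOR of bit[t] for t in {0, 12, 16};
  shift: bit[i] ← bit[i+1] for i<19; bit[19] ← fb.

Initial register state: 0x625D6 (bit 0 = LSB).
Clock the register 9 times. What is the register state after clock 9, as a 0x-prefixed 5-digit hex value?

0x49312

reg_0 = 0x625D6
clock 1: out=0, reg = 0x312EB
clock 2: out=1, reg = 0x98975
clock 3: out=1, reg = 0x4C4BA
clock 4: out=0, reg = 0x2625D
clock 5: out=1, reg = 0x9312E
clock 6: out=0, reg = 0x49897
clock 7: out=1, reg = 0x24C4B
clock 8: out=1, reg = 0x92625
clock 9: out=1, reg = 0x49312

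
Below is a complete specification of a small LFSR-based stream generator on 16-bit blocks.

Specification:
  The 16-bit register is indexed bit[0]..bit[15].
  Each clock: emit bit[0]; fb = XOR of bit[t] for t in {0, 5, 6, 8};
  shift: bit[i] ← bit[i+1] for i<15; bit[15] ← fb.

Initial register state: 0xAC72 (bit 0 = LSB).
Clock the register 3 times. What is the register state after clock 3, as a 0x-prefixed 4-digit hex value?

reg_0 = 0xAC72
clock 1: out=0, reg = 0x5639
clock 2: out=1, reg = 0x2B1C
clock 3: out=0, reg = 0x958E

0x958E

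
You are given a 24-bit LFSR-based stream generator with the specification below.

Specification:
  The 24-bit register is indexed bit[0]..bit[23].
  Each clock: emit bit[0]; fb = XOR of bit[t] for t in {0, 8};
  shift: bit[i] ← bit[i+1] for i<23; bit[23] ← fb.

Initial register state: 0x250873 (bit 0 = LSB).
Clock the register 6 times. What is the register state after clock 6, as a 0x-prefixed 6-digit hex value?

reg_0 = 0x250873
clock 1: out=1, reg = 0x928439
clock 2: out=1, reg = 0xC9421C
clock 3: out=0, reg = 0x64A10E
clock 4: out=0, reg = 0xB25087
clock 5: out=1, reg = 0xD92843
clock 6: out=1, reg = 0xEC9421

0xEC9421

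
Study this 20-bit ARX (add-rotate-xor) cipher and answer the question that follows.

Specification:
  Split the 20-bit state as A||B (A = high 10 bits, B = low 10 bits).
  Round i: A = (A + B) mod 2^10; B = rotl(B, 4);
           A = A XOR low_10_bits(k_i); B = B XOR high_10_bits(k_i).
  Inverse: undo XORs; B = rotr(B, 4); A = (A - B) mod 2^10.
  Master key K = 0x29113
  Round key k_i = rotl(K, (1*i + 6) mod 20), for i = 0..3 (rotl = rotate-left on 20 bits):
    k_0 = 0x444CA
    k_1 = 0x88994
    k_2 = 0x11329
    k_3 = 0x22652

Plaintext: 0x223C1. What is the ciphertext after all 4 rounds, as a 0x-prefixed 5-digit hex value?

s_0 = plaintext = 0x223C1
s_1 = Round(s_0, k_0) = 0x20D0E
s_2 = Round(s_1, k_1) = 0x016C6
s_3 = Round(s_2, k_2) = 0x7882F
s_4 = Round(s_3, k_3) = 0x10E79

0x10E79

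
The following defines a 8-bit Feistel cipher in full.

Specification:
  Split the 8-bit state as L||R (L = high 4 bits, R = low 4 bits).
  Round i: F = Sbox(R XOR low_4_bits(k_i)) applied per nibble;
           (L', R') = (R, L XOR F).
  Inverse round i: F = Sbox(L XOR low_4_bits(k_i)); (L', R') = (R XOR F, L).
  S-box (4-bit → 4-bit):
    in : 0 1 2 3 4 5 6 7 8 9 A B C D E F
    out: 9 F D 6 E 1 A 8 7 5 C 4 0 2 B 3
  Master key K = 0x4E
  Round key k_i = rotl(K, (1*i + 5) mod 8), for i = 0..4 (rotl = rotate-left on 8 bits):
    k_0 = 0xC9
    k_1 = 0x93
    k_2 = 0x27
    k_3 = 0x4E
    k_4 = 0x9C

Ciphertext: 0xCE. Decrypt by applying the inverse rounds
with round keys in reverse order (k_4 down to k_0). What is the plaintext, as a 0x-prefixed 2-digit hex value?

0xAA

s_0 = ciphertext = 0xCE
s_1 = InvRound(s_0, k_4) = 0x7C
s_2 = InvRound(s_1, k_3) = 0x97
s_3 = InvRound(s_2, k_2) = 0xC9
s_4 = InvRound(s_3, k_1) = 0xAC
s_5 = InvRound(s_4, k_0) = 0xAA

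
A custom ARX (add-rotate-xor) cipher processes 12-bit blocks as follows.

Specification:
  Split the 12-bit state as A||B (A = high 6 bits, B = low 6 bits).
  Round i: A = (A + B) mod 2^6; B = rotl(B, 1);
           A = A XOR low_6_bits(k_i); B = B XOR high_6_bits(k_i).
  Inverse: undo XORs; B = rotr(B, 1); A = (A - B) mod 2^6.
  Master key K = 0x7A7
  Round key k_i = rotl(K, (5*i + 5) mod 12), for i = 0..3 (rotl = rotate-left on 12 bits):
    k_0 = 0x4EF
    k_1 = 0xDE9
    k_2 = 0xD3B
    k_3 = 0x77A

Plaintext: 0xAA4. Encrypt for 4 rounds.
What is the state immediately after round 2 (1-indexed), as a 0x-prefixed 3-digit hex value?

s_0 = plaintext = 0xAA4
s_1 = Round(s_0, k_0) = 0x85A
s_2 = Round(s_1, k_1) = 0x483
s_3 = Round(s_2, k_2) = 0xBB2
s_4 = Round(s_3, k_3) = 0x6B8

0x483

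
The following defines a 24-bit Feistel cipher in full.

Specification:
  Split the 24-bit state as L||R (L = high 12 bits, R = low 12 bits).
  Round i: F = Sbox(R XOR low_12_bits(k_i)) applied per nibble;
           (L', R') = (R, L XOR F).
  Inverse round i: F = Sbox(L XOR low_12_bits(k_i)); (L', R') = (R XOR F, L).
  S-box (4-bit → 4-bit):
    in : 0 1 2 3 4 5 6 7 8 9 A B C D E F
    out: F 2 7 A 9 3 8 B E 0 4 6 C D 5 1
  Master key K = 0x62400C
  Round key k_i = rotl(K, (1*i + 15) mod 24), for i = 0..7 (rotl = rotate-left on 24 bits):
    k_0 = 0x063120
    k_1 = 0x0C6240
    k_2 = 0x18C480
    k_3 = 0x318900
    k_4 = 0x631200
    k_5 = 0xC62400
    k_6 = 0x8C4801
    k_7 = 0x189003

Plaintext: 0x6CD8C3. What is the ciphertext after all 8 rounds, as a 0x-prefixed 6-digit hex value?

s_0 = plaintext = 0x6CD8C3
s_1 = Round(s_0, k_0) = 0x8C3697
s_2 = Round(s_1, k_1) = 0x697118
s_3 = Round(s_2, k_2) = 0x118599
s_4 = Round(s_3, k_3) = 0x599D18
s_5 = Round(s_4, k_4) = 0xD184B7
s_6 = Round(s_5, k_5) = 0x4B7273
s_7 = Round(s_6, k_6) = 0x273000
s_8 = Round(s_7, k_7) = 0x000D89

0x000D89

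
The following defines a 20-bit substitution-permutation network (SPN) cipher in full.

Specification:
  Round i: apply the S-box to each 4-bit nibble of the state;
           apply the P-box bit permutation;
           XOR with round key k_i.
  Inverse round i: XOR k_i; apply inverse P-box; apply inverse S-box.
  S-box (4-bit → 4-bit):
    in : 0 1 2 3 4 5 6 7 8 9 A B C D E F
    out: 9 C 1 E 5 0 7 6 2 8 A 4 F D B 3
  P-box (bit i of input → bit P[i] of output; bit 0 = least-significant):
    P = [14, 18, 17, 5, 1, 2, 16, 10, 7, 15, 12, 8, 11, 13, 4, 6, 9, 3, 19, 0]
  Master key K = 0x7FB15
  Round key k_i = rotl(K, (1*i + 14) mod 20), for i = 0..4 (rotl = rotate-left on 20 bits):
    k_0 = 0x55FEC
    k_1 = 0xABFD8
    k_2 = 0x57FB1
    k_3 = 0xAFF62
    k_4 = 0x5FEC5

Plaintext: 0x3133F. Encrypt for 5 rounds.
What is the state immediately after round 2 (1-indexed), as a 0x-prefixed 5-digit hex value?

s_0 = plaintext = 0x3133F
s_1 = Round(s_0, k_0) = 0x88AB1
s_2 = Round(s_1, k_1) = 0x91EF0
s_3 = Round(s_2, k_2) = 0x5BE46
s_4 = Round(s_3, k_3) = 0xD3EF0
s_5 = Round(s_4, k_4) = 0xD1D32

0x91EF0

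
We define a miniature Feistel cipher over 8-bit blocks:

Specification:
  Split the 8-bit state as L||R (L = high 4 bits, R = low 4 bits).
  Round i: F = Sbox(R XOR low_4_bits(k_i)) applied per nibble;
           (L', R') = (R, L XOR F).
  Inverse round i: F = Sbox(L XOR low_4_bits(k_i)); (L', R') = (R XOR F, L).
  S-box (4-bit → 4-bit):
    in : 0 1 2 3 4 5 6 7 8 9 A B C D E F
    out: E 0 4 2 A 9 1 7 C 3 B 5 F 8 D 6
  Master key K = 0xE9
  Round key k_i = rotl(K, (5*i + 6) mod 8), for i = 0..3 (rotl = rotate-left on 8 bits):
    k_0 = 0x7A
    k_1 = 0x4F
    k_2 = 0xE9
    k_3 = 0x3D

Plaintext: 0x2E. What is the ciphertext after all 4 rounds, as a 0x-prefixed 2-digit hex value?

s_0 = plaintext = 0x2E
s_1 = Round(s_0, k_0) = 0xE8
s_2 = Round(s_1, k_1) = 0x89
s_3 = Round(s_2, k_2) = 0x96
s_4 = Round(s_3, k_3) = 0x6C

0x6C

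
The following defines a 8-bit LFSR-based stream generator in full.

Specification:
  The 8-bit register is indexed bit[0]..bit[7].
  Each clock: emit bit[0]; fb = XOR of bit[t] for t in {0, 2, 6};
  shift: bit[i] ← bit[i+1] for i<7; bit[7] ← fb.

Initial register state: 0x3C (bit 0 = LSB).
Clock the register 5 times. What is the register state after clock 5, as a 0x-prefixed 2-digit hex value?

reg_0 = 0x3C
clock 1: out=0, reg = 0x9E
clock 2: out=0, reg = 0xCF
clock 3: out=1, reg = 0xE7
clock 4: out=1, reg = 0xF3
clock 5: out=1, reg = 0x79

0x79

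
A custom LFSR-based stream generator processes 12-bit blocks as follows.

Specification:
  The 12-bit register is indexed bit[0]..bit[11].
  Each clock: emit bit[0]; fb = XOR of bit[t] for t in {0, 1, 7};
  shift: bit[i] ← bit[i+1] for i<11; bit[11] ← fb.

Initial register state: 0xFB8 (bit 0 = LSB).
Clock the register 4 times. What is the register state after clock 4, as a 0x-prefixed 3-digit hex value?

0xBFB

reg_0 = 0xFB8
clock 1: out=0, reg = 0xFDC
clock 2: out=0, reg = 0xFEE
clock 3: out=0, reg = 0x7F7
clock 4: out=1, reg = 0xBFB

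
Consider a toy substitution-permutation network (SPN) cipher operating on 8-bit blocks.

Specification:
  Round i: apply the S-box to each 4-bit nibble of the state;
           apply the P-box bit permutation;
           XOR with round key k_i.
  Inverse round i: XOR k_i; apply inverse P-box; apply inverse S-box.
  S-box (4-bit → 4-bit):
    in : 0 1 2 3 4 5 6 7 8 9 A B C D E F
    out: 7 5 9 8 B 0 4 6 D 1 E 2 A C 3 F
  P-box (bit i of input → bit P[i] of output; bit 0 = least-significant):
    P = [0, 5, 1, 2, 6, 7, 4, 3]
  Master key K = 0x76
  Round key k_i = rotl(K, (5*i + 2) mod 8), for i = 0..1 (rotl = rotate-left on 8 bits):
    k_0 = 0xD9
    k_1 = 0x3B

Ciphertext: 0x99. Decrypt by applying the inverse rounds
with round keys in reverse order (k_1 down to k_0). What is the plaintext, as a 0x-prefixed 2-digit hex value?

0x2A

s_0 = ciphertext = 0x99
s_1 = InvRound(s_0, k_1) = 0xB7
s_2 = InvRound(s_1, k_0) = 0x2A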